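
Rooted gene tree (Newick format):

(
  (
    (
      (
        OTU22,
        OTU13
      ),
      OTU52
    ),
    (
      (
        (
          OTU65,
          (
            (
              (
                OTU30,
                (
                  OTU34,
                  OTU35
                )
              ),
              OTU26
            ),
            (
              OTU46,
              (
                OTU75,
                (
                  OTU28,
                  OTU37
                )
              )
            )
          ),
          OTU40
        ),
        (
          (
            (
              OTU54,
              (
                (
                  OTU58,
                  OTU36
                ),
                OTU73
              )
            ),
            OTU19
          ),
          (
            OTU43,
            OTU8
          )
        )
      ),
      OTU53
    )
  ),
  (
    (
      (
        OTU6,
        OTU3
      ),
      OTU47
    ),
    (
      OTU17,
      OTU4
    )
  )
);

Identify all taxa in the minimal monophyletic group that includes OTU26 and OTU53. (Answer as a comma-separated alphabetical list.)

Tracing OTU26: it sits inside ((OTU30,(OTU34,OTU35)),OTU26).
Tracing OTU53: it sits inside (((OTU65,(((OTU30,(OTU34,OTU35)),OTU26),(OTU46,(OTU75,(OTU28,OTU37)))),OTU40),(((OTU54,((OTU58,OTU36),OTU73)),OTU19),(OTU43,OTU8))),OTU53).
The smallest clade enclosing both is (((OTU65,(((OTU30,(OTU34,OTU35)),OTU26),(OTU46,(OTU75,(OTU28,OTU37)))),OTU40),(((OTU54,((OTU58,OTU36),OTU73)),OTU19),(OTU43,OTU8))),OTU53); the answer is its 18 terminal taxa in alphabetical order.

OTU19, OTU26, OTU28, OTU30, OTU34, OTU35, OTU36, OTU37, OTU40, OTU43, OTU46, OTU53, OTU54, OTU58, OTU65, OTU73, OTU75, OTU8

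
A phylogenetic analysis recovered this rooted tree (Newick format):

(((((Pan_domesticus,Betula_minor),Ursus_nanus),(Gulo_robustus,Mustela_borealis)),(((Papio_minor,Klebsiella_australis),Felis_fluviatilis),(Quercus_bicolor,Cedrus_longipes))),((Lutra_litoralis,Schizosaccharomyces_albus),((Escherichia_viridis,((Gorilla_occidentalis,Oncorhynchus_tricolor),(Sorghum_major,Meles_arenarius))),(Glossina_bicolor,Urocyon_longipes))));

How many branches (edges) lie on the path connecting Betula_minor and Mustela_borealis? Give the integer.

The MRCA of Betula_minor and Mustela_borealis is the node subtending (((Pan_domesticus,Betula_minor),Ursus_nanus),(Gulo_robustus,Mustela_borealis)).
From Betula_minor up to that node: 3 branches. From Mustela_borealis up to the same node: 2 branches. Total: 3 + 2 = 5.

5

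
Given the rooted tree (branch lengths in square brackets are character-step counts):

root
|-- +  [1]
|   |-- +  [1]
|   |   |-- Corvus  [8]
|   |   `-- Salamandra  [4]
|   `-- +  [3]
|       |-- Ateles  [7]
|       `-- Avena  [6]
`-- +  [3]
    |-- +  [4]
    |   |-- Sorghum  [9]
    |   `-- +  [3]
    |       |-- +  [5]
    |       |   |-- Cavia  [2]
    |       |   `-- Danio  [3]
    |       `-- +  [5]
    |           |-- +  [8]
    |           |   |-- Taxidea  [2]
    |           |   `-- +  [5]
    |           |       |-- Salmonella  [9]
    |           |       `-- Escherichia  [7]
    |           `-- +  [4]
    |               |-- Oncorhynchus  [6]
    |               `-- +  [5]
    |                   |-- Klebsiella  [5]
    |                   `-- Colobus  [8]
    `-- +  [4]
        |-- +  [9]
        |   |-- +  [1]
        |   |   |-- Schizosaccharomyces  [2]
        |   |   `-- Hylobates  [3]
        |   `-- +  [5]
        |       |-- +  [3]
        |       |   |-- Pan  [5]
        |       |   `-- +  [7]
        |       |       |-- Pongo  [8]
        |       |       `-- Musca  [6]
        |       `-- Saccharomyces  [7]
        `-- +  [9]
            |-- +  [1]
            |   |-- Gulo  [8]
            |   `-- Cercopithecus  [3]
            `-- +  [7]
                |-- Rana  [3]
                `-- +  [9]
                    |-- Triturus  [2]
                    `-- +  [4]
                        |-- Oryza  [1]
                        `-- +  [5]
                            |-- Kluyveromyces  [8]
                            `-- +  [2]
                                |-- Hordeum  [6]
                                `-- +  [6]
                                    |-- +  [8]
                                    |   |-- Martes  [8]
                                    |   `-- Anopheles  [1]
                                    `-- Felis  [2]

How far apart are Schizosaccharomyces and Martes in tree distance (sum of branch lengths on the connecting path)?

The path runs Schizosaccharomyces → … → MRCA → … → Martes; the MRCA is the node subtending (((Schizosaccharomyces,Hylobates),((Pan,(Pongo,Musca)),Saccharomyces)),((Gulo,Cercopithecus),(Rana,(Triturus,(Oryza,(Kluyveromyces,(Hordeum,((Martes,Anopheles),Felis)))))))).
Branch lengths along that path: 2 + 1 + 9 + 9 + 7 + 9 + 4 + 5 + 2 + 6 + 8 + 8 = 70.

70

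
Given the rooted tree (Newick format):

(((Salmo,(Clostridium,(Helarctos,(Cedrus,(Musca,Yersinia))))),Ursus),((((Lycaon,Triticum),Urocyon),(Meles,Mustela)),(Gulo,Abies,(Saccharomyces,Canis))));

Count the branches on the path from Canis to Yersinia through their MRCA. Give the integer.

11

The MRCA of Canis and Yersinia is the root of the tree.
From Canis up to that node: 4 branches. From Yersinia up to the same node: 7 branches. Total: 4 + 7 = 11.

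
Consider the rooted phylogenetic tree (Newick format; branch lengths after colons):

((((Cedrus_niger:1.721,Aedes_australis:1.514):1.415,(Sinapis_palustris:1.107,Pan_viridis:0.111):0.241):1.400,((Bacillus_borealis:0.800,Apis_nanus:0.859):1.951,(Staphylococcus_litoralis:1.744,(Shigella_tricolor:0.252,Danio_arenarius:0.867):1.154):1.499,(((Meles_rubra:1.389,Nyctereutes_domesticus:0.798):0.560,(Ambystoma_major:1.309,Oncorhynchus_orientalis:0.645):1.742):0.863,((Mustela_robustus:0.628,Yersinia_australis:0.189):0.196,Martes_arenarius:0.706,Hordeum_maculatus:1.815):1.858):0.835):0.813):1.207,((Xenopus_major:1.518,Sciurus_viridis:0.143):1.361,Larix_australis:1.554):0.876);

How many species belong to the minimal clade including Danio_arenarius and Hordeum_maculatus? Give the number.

The MRCA of Danio_arenarius and Hordeum_maculatus is the node subtending ((Bacillus_borealis,Apis_nanus),(Staphylococcus_litoralis,(Shigella_tricolor,Danio_arenarius)),(((Meles_rubra,Nyctereutes_domesticus),(Ambystoma_major,Oncorhynchus_orientalis)),((Mustela_robustus,Yersinia_australis),Martes_arenarius,Hordeum_maculatus))).
That clade contains 13 terminal taxa: Ambystoma_major, Apis_nanus, Bacillus_borealis, Danio_arenarius, Hordeum_maculatus, Martes_arenarius, Meles_rubra, Mustela_robustus, Nyctereutes_domesticus, Oncorhynchus_orientalis, Shigella_tricolor, Staphylococcus_litoralis, Yersinia_australis.

13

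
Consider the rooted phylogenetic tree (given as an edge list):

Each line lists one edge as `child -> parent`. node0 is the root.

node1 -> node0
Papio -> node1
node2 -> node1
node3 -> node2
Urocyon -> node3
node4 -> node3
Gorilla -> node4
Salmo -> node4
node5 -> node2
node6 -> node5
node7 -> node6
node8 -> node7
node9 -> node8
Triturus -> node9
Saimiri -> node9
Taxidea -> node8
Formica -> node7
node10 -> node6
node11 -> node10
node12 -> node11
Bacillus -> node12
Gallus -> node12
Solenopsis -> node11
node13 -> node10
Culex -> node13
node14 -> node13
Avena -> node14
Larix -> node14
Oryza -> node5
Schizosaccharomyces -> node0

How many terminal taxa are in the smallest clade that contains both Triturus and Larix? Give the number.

10

The MRCA of Triturus and Larix is the node subtending ((((Triturus,Saimiri),Taxidea),Formica),(((Bacillus,Gallus),Solenopsis),(Culex,(Avena,Larix)))).
That clade contains 10 terminal taxa: Avena, Bacillus, Culex, Formica, Gallus, Larix, Saimiri, Solenopsis, Taxidea, Triturus.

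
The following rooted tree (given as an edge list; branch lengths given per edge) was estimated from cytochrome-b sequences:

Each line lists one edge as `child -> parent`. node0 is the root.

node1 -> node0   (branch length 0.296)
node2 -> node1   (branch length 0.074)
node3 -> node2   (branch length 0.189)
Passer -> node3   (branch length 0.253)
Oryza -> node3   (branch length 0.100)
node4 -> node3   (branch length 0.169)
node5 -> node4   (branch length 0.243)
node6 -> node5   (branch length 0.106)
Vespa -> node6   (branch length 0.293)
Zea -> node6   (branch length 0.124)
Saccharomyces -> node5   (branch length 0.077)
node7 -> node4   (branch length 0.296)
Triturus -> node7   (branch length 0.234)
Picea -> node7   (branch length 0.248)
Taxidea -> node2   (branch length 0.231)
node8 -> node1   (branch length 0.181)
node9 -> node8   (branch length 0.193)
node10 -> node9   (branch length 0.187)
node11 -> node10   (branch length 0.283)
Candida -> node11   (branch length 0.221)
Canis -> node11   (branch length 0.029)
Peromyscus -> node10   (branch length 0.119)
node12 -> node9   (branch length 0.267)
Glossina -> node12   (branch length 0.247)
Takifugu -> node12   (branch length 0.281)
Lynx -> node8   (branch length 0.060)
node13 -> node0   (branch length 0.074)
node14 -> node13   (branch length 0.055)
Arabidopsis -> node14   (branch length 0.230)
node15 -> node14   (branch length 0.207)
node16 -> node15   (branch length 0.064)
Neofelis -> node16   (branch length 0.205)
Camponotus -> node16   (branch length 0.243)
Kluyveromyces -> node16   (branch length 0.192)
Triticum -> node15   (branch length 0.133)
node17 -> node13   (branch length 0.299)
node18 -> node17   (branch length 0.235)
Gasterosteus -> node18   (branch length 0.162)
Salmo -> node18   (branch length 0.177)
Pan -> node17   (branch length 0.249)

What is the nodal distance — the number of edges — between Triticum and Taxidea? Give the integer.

The MRCA of Triticum and Taxidea is the root of the tree.
From Triticum up to that node: 4 branches. From Taxidea up to the same node: 3 branches. Total: 4 + 3 = 7.

7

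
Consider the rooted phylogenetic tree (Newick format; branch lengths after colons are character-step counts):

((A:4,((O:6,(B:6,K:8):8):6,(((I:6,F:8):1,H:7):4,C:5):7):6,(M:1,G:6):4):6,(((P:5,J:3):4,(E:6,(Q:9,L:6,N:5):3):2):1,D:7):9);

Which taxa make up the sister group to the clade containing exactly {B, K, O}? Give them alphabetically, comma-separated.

The clade containing exactly {B, K, O} attaches to the tree at the node subtending ((O,(B,K)),(((I,F),H),C)).
The other lineage descending from that same node — the sister group — is (((I,F),H),C); its 4 tips in alphabetical order are the answer.

C, F, H, I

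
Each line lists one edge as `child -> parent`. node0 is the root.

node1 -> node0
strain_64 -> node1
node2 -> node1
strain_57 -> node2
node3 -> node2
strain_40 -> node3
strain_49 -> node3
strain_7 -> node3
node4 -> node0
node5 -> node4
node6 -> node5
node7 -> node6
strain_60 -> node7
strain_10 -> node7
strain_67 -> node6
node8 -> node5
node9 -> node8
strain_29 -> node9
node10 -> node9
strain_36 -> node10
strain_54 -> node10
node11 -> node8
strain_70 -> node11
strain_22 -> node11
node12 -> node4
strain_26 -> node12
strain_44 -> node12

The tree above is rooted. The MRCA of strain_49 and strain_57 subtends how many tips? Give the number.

4

The MRCA of strain_49 and strain_57 is the node subtending (strain_57,(strain_40,strain_49,strain_7)).
That clade contains 4 terminal taxa: strain_40, strain_49, strain_57, strain_7.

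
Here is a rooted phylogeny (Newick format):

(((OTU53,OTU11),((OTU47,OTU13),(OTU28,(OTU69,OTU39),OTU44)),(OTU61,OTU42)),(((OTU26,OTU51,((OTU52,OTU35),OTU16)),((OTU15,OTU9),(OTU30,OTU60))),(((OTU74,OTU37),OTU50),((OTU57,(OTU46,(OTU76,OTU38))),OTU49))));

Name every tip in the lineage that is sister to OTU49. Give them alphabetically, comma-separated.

OTU38, OTU46, OTU57, OTU76

OTU49 attaches to the tree at the node subtending ((OTU57,(OTU46,(OTU76,OTU38))),OTU49).
The other lineage descending from that same node — the sister group — is (OTU57,(OTU46,(OTU76,OTU38))); its 4 tips in alphabetical order are the answer.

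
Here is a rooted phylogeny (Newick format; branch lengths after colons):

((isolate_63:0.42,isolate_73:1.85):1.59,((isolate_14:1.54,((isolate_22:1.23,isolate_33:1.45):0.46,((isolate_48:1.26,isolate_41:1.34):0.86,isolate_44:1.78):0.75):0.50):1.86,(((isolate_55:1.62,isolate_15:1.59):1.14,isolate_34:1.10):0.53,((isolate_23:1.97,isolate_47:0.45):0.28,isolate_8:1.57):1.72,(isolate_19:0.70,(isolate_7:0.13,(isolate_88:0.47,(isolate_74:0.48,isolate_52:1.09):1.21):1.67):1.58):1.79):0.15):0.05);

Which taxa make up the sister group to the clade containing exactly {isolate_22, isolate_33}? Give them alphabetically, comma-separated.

isolate_41, isolate_44, isolate_48

The clade containing exactly {isolate_22, isolate_33} attaches to the tree at the node subtending ((isolate_22,isolate_33),((isolate_48,isolate_41),isolate_44)).
The other lineage descending from that same node — the sister group — is ((isolate_48,isolate_41),isolate_44); its 3 tips in alphabetical order are the answer.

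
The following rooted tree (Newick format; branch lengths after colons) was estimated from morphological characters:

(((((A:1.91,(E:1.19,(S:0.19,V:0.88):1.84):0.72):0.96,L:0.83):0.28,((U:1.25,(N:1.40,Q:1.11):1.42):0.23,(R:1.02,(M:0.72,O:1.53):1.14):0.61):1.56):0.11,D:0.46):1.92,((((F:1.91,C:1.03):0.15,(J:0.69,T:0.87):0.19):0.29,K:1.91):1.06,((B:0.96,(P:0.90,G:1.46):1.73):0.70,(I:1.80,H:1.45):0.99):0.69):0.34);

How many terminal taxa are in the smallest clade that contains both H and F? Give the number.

The MRCA of H and F is the node subtending ((((F,C),(J,T)),K),((B,(P,G)),(I,H))).
That clade contains 10 terminal taxa: B, C, F, G, H, I, J, K, P, T.

10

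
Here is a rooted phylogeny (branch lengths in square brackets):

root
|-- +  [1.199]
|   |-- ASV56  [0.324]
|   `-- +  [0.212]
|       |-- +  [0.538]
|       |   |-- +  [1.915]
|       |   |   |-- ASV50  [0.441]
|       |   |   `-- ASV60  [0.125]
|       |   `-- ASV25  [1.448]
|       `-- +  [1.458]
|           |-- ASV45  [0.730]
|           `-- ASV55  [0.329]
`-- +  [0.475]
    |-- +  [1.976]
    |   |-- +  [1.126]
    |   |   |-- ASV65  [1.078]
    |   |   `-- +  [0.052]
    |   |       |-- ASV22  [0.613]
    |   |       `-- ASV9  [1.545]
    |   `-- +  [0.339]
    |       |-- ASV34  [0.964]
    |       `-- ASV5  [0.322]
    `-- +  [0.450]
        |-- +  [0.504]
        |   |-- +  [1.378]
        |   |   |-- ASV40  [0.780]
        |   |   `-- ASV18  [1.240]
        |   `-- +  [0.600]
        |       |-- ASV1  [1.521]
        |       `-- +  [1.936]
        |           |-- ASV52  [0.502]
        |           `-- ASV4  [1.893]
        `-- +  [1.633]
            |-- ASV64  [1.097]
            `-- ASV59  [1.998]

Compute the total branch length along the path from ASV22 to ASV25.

7.639

The path runs ASV22 → … → MRCA → … → ASV25; the MRCA is the root of the tree.
Branch lengths along that path: 0.613 + 0.052 + 1.126 + 1.976 + 0.475 + 1.199 + 0.212 + 0.538 + 1.448 = 7.639.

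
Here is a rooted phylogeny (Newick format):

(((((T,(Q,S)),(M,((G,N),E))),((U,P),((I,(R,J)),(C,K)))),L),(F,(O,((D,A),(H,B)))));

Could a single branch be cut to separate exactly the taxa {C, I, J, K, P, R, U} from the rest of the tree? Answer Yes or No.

The most recent common ancestor of these taxa subtends ((U,P),((I,(R,J)),(C,K))).
That clade has exactly 7 tips — every listed taxon and nothing else — so the group is monophyletic.

Yes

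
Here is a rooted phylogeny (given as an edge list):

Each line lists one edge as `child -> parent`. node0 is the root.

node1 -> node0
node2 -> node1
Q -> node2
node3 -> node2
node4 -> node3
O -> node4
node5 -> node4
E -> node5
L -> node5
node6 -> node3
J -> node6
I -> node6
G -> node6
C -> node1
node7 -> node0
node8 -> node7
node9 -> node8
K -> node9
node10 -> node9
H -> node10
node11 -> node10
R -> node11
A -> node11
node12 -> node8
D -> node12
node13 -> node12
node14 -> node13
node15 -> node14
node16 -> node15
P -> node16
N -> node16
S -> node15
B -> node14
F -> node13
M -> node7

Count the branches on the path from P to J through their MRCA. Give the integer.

The MRCA of P and J is the root of the tree.
From P up to that node: 8 branches. From J up to the same node: 5 branches. Total: 8 + 5 = 13.

13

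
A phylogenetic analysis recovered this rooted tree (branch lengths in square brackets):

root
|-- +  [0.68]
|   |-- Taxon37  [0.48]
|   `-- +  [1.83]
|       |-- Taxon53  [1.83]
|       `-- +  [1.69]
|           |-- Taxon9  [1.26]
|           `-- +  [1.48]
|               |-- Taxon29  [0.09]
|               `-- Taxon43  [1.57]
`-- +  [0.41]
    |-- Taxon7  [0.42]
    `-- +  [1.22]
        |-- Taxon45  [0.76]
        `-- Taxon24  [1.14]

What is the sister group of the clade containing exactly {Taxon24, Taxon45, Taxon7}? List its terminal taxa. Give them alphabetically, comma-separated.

Taxon29, Taxon37, Taxon43, Taxon53, Taxon9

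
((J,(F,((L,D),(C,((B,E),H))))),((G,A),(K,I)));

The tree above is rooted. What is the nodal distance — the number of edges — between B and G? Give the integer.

The MRCA of B and G is the root of the tree.
From B up to that node: 7 branches. From G up to the same node: 3 branches. Total: 7 + 3 = 10.

10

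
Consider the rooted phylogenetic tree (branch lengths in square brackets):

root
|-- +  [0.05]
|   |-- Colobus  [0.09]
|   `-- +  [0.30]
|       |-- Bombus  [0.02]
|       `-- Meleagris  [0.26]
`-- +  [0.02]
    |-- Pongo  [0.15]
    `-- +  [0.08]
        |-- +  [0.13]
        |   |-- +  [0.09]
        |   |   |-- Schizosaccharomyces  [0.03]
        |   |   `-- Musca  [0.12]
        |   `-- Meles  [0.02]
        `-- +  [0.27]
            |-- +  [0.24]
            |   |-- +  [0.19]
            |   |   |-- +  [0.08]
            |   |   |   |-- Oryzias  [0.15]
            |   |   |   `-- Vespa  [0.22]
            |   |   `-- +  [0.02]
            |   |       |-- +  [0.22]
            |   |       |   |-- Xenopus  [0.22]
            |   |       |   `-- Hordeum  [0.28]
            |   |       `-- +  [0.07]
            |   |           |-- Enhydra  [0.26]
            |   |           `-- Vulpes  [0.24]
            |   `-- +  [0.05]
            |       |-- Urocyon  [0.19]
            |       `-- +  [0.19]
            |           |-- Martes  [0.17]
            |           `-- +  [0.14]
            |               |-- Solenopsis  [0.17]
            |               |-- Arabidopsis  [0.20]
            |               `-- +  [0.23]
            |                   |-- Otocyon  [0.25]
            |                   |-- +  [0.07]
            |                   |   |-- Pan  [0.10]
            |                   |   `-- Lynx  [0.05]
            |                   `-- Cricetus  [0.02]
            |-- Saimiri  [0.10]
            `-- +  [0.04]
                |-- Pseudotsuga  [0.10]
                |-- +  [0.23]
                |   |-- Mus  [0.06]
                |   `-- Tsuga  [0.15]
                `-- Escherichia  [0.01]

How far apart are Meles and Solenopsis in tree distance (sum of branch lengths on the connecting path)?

The path runs Meles → … → MRCA → … → Solenopsis; the MRCA is the node subtending (((Schizosaccharomyces,Musca),Meles),((((Oryzias,Vespa),((Xenopus,Hordeum),(Enhydra,Vulpes))),(Urocyon,(Martes,(Solenopsis,Arabidopsis,(Otocyon,(Pan,Lynx),Cricetus))))),Saimiri,(Pseudotsuga,(Mus,Tsuga),Escherichia))).
Branch lengths along that path: 0.02 + 0.13 + 0.27 + 0.24 + 0.05 + 0.19 + 0.14 + 0.17 = 1.21.

1.21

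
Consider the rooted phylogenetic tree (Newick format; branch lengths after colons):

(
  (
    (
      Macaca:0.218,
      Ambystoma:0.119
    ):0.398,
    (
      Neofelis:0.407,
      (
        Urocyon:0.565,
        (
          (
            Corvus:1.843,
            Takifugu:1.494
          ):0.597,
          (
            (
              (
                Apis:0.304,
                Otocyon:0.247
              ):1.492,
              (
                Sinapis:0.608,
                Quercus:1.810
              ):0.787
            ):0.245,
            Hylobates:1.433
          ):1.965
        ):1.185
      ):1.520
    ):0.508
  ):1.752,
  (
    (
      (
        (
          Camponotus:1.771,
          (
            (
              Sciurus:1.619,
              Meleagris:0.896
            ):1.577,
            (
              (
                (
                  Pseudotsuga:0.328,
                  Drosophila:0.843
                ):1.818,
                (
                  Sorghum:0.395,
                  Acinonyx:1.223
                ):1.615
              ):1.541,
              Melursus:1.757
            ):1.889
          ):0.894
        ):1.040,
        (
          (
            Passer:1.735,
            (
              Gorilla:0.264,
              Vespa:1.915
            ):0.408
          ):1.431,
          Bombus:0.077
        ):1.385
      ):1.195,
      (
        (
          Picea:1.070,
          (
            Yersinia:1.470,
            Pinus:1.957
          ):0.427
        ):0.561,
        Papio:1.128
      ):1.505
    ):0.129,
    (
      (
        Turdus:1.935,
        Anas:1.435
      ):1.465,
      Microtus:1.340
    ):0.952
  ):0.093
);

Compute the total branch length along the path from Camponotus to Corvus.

11.633

The path runs Camponotus → … → MRCA → … → Corvus; the MRCA is the root of the tree.
Branch lengths along that path: 1.771 + 1.040 + 1.195 + 0.129 + 0.093 + 1.752 + 0.508 + 1.520 + 1.185 + 0.597 + 1.843 = 11.633.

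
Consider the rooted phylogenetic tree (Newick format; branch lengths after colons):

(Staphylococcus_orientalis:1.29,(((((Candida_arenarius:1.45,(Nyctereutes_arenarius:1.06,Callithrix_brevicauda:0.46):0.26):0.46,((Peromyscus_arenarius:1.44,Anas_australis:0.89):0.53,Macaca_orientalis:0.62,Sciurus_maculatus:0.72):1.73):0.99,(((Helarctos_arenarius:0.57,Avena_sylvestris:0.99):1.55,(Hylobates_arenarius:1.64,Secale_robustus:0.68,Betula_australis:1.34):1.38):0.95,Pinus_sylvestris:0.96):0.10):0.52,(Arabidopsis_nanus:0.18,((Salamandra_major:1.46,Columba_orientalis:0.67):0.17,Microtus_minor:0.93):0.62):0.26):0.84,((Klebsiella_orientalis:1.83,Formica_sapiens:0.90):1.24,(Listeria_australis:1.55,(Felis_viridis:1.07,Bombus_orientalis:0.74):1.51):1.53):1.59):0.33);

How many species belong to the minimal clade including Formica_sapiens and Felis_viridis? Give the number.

5

The MRCA of Formica_sapiens and Felis_viridis is the node subtending ((Klebsiella_orientalis,Formica_sapiens),(Listeria_australis,(Felis_viridis,Bombus_orientalis))).
That clade contains 5 terminal taxa: Bombus_orientalis, Felis_viridis, Formica_sapiens, Klebsiella_orientalis, Listeria_australis.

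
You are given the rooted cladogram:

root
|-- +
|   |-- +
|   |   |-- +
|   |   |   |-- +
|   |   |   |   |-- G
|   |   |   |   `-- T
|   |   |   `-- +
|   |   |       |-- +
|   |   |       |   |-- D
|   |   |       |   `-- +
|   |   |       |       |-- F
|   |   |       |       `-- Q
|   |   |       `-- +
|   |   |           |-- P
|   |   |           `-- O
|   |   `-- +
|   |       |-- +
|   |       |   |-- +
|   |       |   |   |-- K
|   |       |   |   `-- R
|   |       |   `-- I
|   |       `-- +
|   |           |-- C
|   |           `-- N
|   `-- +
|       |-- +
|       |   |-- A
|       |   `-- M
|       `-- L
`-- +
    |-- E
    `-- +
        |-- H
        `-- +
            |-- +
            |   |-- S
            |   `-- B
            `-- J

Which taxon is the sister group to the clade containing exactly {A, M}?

The clade containing exactly {A, M} attaches to the tree at the node subtending ((A,M),L).
The other lineage descending from that same node — the sister group — is the single tip L.

L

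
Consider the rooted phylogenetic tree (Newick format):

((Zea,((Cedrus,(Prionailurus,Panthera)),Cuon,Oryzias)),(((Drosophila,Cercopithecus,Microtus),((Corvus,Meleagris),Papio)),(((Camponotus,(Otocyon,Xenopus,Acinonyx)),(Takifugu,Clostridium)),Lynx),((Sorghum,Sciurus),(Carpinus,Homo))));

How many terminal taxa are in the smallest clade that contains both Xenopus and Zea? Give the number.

The MRCA of Xenopus and Zea is the root, so the clade is the entire tree.
That clade contains 23 terminal taxa: Acinonyx, Camponotus, Carpinus, Cedrus, Cercopithecus, Clostridium, Corvus, Cuon, Drosophila, Homo, Lynx, Meleagris, Microtus, Oryzias, Otocyon, Panthera, Papio, Prionailurus, Sciurus, Sorghum, Takifugu, Xenopus, Zea.

23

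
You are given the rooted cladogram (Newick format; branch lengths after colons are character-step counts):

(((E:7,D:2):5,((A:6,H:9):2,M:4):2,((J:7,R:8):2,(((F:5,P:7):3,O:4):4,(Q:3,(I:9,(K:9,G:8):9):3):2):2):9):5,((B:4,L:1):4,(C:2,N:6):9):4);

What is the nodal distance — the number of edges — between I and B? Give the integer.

The MRCA of I and B is the root of the tree.
From I up to that node: 6 branches. From B up to the same node: 3 branches. Total: 6 + 3 = 9.

9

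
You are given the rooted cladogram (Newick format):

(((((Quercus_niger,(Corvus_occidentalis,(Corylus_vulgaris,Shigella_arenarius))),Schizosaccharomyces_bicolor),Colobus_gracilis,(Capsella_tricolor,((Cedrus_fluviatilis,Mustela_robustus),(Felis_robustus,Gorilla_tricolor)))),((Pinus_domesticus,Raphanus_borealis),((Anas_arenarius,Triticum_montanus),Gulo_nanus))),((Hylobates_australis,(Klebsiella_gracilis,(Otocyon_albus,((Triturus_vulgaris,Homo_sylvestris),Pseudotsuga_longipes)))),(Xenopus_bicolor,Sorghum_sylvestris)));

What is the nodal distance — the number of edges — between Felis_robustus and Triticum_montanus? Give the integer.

9

The MRCA of Felis_robustus and Triticum_montanus is the node subtending ((((Quercus_niger,(Corvus_occidentalis,(Corylus_vulgaris,Shigella_arenarius))),Schizosaccharomyces_bicolor),Colobus_gracilis,(Capsella_tricolor,((Cedrus_fluviatilis,Mustela_robustus),(Felis_robustus,Gorilla_tricolor)))),((Pinus_domesticus,Raphanus_borealis),((Anas_arenarius,Triticum_montanus),Gulo_nanus))).
From Felis_robustus up to that node: 5 branches. From Triticum_montanus up to the same node: 4 branches. Total: 5 + 4 = 9.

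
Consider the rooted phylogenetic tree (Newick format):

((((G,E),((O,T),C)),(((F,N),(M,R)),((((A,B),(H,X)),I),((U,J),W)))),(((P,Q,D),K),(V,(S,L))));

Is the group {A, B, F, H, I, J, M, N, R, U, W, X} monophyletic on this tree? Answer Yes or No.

The most recent common ancestor of these taxa subtends (((F,N),(M,R)),((((A,B),(H,X)),I),((U,J),W))).
That clade has exactly 12 tips — every listed taxon and nothing else — so the group is monophyletic.

Yes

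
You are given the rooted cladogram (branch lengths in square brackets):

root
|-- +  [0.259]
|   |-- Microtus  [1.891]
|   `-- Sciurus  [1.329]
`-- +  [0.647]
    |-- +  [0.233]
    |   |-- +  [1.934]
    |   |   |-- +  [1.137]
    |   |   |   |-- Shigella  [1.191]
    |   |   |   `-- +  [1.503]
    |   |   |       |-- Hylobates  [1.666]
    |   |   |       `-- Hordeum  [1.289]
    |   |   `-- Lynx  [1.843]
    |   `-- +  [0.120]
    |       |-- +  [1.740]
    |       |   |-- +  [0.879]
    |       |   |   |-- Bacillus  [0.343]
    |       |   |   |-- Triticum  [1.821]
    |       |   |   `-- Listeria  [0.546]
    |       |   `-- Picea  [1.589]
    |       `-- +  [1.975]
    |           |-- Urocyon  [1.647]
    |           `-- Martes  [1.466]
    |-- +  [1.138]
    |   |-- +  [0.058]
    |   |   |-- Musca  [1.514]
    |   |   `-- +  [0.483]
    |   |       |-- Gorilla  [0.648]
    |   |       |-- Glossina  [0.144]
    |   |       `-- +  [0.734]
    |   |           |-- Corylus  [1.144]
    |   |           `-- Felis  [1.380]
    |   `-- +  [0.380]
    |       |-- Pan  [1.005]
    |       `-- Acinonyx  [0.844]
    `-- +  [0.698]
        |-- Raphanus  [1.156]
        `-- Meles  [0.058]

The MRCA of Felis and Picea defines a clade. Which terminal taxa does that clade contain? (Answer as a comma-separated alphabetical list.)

Acinonyx, Bacillus, Corylus, Felis, Glossina, Gorilla, Hordeum, Hylobates, Listeria, Lynx, Martes, Meles, Musca, Pan, Picea, Raphanus, Shigella, Triticum, Urocyon

Tracing Felis: it sits inside (Corylus,Felis).
Tracing Picea: it sits inside ((Bacillus,Triticum,Listeria),Picea).
The smallest clade enclosing both is ((((Shigella,(Hylobates,Hordeum)),Lynx),(((Bacillus,Triticum,Listeria),Picea),(Urocyon,Martes))),((Musca,(Gorilla,Glossina,(Corylus,Felis))),(Pan,Acinonyx)),(Raphanus,Meles)); the answer is its 19 terminal taxa in alphabetical order.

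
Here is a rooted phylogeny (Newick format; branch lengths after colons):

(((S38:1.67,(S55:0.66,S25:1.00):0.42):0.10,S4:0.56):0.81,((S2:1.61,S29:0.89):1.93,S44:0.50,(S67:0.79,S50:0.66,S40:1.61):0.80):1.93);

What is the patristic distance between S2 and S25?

The path runs S2 → … → MRCA → … → S25; the MRCA is the root of the tree.
Branch lengths along that path: 1.61 + 1.93 + 1.93 + 0.81 + 0.10 + 0.42 + 1.00 = 7.80.

7.80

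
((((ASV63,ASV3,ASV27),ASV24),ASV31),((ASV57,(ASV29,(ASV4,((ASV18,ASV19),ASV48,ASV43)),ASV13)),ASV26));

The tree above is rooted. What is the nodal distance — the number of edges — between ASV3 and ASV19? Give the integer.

11

The MRCA of ASV3 and ASV19 is the root of the tree.
From ASV3 up to that node: 4 branches. From ASV19 up to the same node: 7 branches. Total: 4 + 7 = 11.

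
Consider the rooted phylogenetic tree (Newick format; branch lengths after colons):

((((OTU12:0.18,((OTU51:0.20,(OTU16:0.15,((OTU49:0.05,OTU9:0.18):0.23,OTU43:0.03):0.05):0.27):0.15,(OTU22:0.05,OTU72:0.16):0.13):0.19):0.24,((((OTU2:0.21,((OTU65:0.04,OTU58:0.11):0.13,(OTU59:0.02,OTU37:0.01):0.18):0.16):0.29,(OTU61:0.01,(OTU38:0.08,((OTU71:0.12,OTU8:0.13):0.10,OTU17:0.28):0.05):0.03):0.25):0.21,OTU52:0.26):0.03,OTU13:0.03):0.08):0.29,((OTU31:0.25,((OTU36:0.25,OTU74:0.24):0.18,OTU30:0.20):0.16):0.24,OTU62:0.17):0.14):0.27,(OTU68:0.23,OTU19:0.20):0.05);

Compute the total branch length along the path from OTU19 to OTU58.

The path runs OTU19 → … → MRCA → … → OTU58; the MRCA is the root of the tree.
Branch lengths along that path: 0.20 + 0.05 + 0.27 + 0.29 + 0.08 + 0.03 + 0.21 + 0.29 + 0.16 + 0.13 + 0.11 = 1.82.

1.82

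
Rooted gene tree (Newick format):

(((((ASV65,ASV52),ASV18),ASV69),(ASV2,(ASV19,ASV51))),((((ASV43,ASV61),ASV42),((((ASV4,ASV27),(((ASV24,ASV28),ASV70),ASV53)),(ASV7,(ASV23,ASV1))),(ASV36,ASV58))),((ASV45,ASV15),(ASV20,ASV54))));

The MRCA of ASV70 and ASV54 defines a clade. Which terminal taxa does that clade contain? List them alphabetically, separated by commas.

ASV1, ASV15, ASV20, ASV23, ASV24, ASV27, ASV28, ASV36, ASV4, ASV42, ASV43, ASV45, ASV53, ASV54, ASV58, ASV61, ASV7, ASV70

Tracing ASV70: it sits inside ((ASV24,ASV28),ASV70).
Tracing ASV54: it sits inside (ASV20,ASV54).
The smallest clade enclosing both is ((((ASV43,ASV61),ASV42),((((ASV4,ASV27),(((ASV24,ASV28),ASV70),ASV53)),(ASV7,(ASV23,ASV1))),(ASV36,ASV58))),((ASV45,ASV15),(ASV20,ASV54))); the answer is its 18 terminal taxa in alphabetical order.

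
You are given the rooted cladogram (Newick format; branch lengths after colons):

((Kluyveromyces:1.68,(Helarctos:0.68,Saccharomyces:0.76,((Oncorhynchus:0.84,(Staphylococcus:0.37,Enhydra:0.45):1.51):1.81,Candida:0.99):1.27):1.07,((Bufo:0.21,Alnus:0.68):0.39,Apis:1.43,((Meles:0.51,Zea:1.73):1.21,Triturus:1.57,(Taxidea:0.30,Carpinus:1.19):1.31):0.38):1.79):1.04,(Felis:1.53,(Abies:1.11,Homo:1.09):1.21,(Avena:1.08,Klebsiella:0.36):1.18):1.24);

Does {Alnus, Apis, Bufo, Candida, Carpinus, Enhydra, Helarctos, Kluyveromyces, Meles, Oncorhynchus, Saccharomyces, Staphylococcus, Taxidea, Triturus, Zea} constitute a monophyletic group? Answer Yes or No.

Yes

The most recent common ancestor of these taxa subtends (Kluyveromyces,(Helarctos,Saccharomyces,((Oncorhynchus,(Staphylococcus,Enhydra)),Candida)),((Bufo,Alnus),Apis,((Meles,Zea),Triturus,(Taxidea,Carpinus)))).
That clade has exactly 15 tips — every listed taxon and nothing else — so the group is monophyletic.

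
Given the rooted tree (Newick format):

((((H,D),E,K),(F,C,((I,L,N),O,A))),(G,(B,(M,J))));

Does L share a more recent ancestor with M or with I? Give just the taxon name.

I

The MRCA of L and I subtends (I,L,N) (3 taxa).
The MRCA of L and M is the root, subtending the entire tree (15 taxa).
The first is nested inside the second, so L shares a more recent common ancestor with I.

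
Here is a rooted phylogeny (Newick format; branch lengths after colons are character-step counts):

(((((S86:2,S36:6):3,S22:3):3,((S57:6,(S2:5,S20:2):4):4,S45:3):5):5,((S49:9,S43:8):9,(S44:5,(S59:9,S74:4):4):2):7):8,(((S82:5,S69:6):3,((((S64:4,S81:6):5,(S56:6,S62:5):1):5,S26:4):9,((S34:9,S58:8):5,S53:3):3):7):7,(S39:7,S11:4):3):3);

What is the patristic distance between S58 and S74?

58

The path runs S58 → … → MRCA → … → S74; the MRCA is the root of the tree.
Branch lengths along that path: 8 + 5 + 3 + 7 + 7 + 3 + 8 + 7 + 2 + 4 + 4 = 58.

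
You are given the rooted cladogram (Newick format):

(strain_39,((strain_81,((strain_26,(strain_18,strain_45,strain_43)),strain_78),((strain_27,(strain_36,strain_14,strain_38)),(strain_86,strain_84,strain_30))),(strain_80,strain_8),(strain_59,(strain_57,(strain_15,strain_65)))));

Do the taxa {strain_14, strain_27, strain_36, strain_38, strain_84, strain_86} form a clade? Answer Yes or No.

The MRCA of the listed taxa subtends ((strain_27,(strain_36,strain_14,strain_38)),(strain_86,strain_84,strain_30)).
That clade also contains strain_30, which is not in the proposed group, so the group is not monophyletic.

No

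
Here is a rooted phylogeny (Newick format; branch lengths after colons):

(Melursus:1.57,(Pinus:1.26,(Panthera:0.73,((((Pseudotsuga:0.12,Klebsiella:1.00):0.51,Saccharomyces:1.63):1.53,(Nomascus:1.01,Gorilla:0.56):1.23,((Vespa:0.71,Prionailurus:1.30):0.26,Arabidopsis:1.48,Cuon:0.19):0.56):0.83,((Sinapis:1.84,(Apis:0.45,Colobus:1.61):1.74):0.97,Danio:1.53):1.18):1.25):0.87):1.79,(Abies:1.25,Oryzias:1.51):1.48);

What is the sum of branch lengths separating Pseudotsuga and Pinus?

6.37

The path runs Pseudotsuga → … → MRCA → … → Pinus; the MRCA is the node subtending (Pinus,(Panthera,((((Pseudotsuga,Klebsiella),Saccharomyces),(Nomascus,Gorilla),((Vespa,Prionailurus),Arabidopsis,Cuon)),((Sinapis,(Apis,Colobus)),Danio)))).
Branch lengths along that path: 0.12 + 0.51 + 1.53 + 0.83 + 1.25 + 0.87 + 1.26 = 6.37.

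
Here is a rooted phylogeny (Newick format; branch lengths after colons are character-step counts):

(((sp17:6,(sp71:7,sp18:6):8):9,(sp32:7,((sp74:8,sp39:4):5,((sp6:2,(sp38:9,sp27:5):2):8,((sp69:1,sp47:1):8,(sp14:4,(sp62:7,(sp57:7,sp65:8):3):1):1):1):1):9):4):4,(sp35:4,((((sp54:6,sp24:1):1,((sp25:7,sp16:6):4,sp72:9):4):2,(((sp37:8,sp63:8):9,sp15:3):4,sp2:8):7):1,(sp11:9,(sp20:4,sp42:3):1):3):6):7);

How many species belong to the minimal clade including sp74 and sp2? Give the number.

28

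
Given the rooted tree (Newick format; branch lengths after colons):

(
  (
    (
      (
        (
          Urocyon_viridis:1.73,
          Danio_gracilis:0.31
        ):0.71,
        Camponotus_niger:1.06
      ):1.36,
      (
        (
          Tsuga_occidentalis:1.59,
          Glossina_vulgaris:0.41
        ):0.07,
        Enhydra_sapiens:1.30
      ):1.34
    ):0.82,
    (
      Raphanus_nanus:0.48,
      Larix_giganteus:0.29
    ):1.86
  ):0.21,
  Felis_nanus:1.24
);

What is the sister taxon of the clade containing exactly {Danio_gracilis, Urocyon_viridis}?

Camponotus_niger

The clade containing exactly {Danio_gracilis, Urocyon_viridis} attaches to the tree at the node subtending ((Urocyon_viridis,Danio_gracilis),Camponotus_niger).
The other lineage descending from that same node — the sister group — is the single tip Camponotus_niger.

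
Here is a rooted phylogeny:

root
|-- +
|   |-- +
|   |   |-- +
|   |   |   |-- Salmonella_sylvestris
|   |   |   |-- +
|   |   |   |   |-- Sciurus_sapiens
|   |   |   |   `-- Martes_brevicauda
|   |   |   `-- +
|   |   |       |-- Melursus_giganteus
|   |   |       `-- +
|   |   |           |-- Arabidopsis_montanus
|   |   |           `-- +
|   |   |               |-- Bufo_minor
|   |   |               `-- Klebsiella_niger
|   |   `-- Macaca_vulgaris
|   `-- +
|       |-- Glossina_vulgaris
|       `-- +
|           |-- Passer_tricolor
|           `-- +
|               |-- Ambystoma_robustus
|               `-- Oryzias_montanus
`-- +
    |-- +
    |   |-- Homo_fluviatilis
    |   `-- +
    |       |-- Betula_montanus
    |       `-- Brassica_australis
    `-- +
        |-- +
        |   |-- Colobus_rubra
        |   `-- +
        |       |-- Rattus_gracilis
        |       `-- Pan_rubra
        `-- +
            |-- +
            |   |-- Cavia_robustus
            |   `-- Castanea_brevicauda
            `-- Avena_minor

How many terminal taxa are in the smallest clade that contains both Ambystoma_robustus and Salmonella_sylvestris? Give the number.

12

The MRCA of Ambystoma_robustus and Salmonella_sylvestris is the node subtending (((Salmonella_sylvestris,(Sciurus_sapiens,Martes_brevicauda),(Melursus_giganteus,(Arabidopsis_montanus,(Bufo_minor,Klebsiella_niger)))),Macaca_vulgaris),(Glossina_vulgaris,(Passer_tricolor,(Ambystoma_robustus,Oryzias_montanus)))).
That clade contains 12 terminal taxa: Ambystoma_robustus, Arabidopsis_montanus, Bufo_minor, Glossina_vulgaris, Klebsiella_niger, Macaca_vulgaris, Martes_brevicauda, Melursus_giganteus, Oryzias_montanus, Passer_tricolor, Salmonella_sylvestris, Sciurus_sapiens.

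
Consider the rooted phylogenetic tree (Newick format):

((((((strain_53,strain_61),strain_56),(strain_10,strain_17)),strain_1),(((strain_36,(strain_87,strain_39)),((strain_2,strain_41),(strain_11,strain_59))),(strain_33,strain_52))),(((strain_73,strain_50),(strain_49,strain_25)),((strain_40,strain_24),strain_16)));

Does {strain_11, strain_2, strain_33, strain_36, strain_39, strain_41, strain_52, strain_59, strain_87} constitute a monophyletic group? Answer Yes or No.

Yes

The most recent common ancestor of these taxa subtends (((strain_36,(strain_87,strain_39)),((strain_2,strain_41),(strain_11,strain_59))),(strain_33,strain_52)).
That clade has exactly 9 tips — every listed taxon and nothing else — so the group is monophyletic.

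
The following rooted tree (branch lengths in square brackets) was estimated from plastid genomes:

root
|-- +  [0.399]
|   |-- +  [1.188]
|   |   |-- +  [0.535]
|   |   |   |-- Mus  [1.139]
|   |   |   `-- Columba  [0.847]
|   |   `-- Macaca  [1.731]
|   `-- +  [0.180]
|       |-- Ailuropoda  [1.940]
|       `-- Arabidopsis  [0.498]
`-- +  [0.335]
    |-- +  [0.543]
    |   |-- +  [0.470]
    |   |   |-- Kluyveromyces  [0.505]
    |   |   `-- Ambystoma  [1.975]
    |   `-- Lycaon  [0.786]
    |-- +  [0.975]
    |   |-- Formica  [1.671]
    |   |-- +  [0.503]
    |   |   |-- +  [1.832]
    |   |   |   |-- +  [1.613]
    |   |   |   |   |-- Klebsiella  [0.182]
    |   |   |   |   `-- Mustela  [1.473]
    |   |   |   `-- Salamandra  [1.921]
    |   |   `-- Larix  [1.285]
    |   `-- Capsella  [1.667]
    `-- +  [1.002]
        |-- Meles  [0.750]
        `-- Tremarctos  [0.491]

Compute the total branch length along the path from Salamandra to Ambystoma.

8.219

The path runs Salamandra → … → MRCA → … → Ambystoma; the MRCA is the node subtending (((Kluyveromyces,Ambystoma),Lycaon),(Formica,(((Klebsiella,Mustela),Salamandra),Larix),Capsella),(Meles,Tremarctos)).
Branch lengths along that path: 1.921 + 1.832 + 0.503 + 0.975 + 0.543 + 0.470 + 1.975 = 8.219.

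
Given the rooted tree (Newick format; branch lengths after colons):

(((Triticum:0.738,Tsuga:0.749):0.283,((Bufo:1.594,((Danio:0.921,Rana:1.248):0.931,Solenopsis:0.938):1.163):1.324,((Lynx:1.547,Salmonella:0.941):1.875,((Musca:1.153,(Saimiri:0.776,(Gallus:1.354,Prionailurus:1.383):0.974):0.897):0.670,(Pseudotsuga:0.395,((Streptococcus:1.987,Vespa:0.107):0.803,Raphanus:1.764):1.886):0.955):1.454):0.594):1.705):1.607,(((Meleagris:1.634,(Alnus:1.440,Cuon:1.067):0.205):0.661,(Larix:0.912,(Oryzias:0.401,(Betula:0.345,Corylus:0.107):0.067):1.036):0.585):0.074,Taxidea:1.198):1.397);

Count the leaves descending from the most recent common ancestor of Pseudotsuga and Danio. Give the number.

14

The MRCA of Pseudotsuga and Danio is the node subtending ((Bufo,((Danio,Rana),Solenopsis)),((Lynx,Salmonella),((Musca,(Saimiri,(Gallus,Prionailurus))),(Pseudotsuga,((Streptococcus,Vespa),Raphanus))))).
That clade contains 14 terminal taxa: Bufo, Danio, Gallus, Lynx, Musca, Prionailurus, Pseudotsuga, Rana, Raphanus, Saimiri, Salmonella, Solenopsis, Streptococcus, Vespa.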